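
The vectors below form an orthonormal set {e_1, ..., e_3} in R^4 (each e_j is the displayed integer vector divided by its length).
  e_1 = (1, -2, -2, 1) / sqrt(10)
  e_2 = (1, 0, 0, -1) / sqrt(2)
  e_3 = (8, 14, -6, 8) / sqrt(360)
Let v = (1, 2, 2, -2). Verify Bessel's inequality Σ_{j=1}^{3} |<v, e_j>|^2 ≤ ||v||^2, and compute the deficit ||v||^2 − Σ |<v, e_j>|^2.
Σ |<v, e_j>|^2 = 115/9; ||v||^2 = 13; deficit = 2/9

Write each e_j = u_j / sqrt(<u_j, u_j>) where u_j is the displayed integer vector. Then <v, e_j> = <v, u_j> / sqrt(<u_j, u_j>), so |<v, e_j>|^2 = <v, u_j>^2 / <u_j, u_j>.
Coefficients: <v, e_1> = -9/sqrt(10), <v, e_2> = 3/sqrt(2), <v, e_3> = 8/sqrt(360).
Square and sum: Σ |<v, e_j>|^2 = 115/9.
Compute ||v||^2 = v·v = 13.
Deficit = 13 − 115/9 = 2/9 ≥ 0, confirming Bessel's inequality. (The deficit equals ||v − Σ <v,e_j> e_j||^2, the squared distance from v to span{e_j}.)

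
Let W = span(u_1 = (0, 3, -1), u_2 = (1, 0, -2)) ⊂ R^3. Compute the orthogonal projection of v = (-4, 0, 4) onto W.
proj_W(v) = (-56/23, 6/23, 110/23)

Set up U = [u_1 | ... | u_2] ∈ R^(3×2). The projector onto W = col(U) is P = U (U^T U)^(-1) U^T.
Compute U^T U =
  [10, 2]
  [2, 5],
and U^T v = (-4, -12).
Solve U^T U · c = U^T v for the coefficients: c = (2/23, -56/23). The projection is proj_W(v) = U c.
Check: (v - proj_W(v)) · u_1 = 0  (should be 0).
Check: (v - proj_W(v)) · u_2 = 0  (should be 0).
Result: proj_W(v) = (-56/23, 6/23, 110/23).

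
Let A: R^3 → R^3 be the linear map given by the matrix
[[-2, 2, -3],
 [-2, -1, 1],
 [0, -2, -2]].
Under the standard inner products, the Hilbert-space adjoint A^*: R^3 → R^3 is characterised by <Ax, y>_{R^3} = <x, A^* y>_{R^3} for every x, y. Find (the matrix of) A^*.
A^* = A^T =
[[-2, -2, 0],
 [2, -1, -2],
 [-3, 1, -2]]

For real matrices with standard dot products, the defining identity <Ax, y> = <x, A^* y> gives (Ax)^T y = x^T (A^*) y, i.e. x^T A^T y = x^T (A^*) y. Since this holds for all x, y, we must have A^* = A^T. Therefore
A^* =
[[-2, -2, 0],
 [2, -1, -2],
 [-3, 1, -2]].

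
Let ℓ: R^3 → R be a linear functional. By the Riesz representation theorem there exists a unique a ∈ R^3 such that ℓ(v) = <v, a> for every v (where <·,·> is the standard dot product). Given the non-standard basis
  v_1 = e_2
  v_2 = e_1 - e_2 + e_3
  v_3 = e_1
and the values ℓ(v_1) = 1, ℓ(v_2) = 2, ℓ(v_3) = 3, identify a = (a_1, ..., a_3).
a = (3, 1, 0)

Write a = (a_1, ..., a_3) in the standard basis. For each basis vector v_i, ℓ(v_i) = <v_i, a> is a linear equation in the a_j's. Collect the n equations into a matrix system V a = ℓ, where row i of V is v_i (expressed in the standard basis). Since V is invertible (lower-triangular with 1s on the diagonal, up to permutation), solve by back-substitution:
  V =
[[0, 1, 0],
 [1, -1, 1],
 [1, 0, 0]]
  V a = (1, 2, 3)
Solving gives a = (3, 1, 0).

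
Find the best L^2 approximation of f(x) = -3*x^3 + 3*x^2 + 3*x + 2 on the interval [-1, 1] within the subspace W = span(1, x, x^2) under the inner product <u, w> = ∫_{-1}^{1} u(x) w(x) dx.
g(x) = 3*x^2 + 6*x/5 + 2

The best approximation g ∈ W is the orthogonal projection of f onto W. Writing g = a_0 + a_1 x + a_2 x^2, the coefficients solve the normal equations G · a = b where
  G_{ij} = <φ_i, φ_j> and b_i = <f, φ_i>, with φ_0 = 1, φ_1 = x, φ_2 = x^2.
G =
  [2, 0, 2/3]
  [0, 2/3, 0]
  [2/3, 0, 2/5],
b = (6, 4/5, 38/15).
Solving gives a_0 = 2, a_1 = 6/5, a_2 = 3, so
  g(x) = 3*x^2 + 6*x/5 + 2.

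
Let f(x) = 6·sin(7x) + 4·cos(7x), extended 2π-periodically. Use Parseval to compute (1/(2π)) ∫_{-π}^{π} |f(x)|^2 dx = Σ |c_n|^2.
Σ |c_n|^2 = 26

Expand |f|^2 and use orthogonality of {sin(nx), cos(mx)} on [-π, π]:
  ∫_{-π}^{π} sin(nx)^2 dx = π, ∫ cos(mx)^2 dx = π, and cross terms integrate to 0.
So ∫_{-π}^{π} f(x)^2 dx = 6^2 · π + 4^2 · π = (36 + 16)π.
Divide by 2π: (36 + 16)/2 = 26.
By Parseval, this equals Σ |c_n|^2.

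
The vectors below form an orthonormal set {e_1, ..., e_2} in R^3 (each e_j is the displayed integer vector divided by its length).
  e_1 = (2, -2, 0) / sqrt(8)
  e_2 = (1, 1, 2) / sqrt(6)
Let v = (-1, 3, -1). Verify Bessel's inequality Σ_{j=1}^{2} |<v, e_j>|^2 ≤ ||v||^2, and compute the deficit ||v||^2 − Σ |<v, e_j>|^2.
Σ |<v, e_j>|^2 = 8; ||v||^2 = 11; deficit = 3

Write each e_j = u_j / sqrt(<u_j, u_j>) where u_j is the displayed integer vector. Then <v, e_j> = <v, u_j> / sqrt(<u_j, u_j>), so |<v, e_j>|^2 = <v, u_j>^2 / <u_j, u_j>.
Coefficients: <v, e_1> = -8/sqrt(8), <v, e_2> = 0/sqrt(6).
Square and sum: Σ |<v, e_j>|^2 = 8.
Compute ||v||^2 = v·v = 11.
Deficit = 11 − 8 = 3 ≥ 0, confirming Bessel's inequality. (The deficit equals ||v − Σ <v,e_j> e_j||^2, the squared distance from v to span{e_j}.)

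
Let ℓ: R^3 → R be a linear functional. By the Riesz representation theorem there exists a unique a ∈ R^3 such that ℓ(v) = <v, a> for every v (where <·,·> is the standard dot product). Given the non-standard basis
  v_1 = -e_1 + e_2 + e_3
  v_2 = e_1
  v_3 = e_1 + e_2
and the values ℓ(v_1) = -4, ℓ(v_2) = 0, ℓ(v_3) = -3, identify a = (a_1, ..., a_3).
a = (0, -3, -1)

Write a = (a_1, ..., a_3) in the standard basis. For each basis vector v_i, ℓ(v_i) = <v_i, a> is a linear equation in the a_j's. Collect the n equations into a matrix system V a = ℓ, where row i of V is v_i (expressed in the standard basis). Since V is invertible (lower-triangular with 1s on the diagonal, up to permutation), solve by back-substitution:
  V =
[[-1, 1, 1],
 [1, 0, 0],
 [1, 1, 0]]
  V a = (-4, 0, -3)
Solving gives a = (0, -3, -1).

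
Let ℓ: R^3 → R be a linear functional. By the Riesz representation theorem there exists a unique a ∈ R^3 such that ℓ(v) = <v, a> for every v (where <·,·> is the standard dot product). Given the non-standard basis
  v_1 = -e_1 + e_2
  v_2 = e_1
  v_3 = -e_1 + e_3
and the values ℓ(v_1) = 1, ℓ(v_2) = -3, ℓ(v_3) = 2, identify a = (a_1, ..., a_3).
a = (-3, -2, -1)

Write a = (a_1, ..., a_3) in the standard basis. For each basis vector v_i, ℓ(v_i) = <v_i, a> is a linear equation in the a_j's. Collect the n equations into a matrix system V a = ℓ, where row i of V is v_i (expressed in the standard basis). Since V is invertible (lower-triangular with 1s on the diagonal, up to permutation), solve by back-substitution:
  V =
[[-1, 1, 0],
 [1, 0, 0],
 [-1, 0, 1]]
  V a = (1, -3, 2)
Solving gives a = (-3, -2, -1).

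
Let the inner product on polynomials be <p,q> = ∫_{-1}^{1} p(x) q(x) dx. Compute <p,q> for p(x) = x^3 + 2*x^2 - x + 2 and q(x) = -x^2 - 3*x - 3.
<p,q> = -52/3

Expand the product: p(x)·q(x) = -x^5 - 5*x^4 - 8*x^3 - 5*x^2 - 3*x - 6.
∫_{-1}^{1} of each monomial x^k gives [2/(k+1) if k even, 0 if k odd]. Integrating term-by-term (or equivalently evaluating the antiderivative F(x) = -x^6/6 - x^5 - 2*x^4 - 5*x^3/3 - 3*x^2/2 - 6*x at the endpoints):
  F(1) − F(−1) = -37/3 − (5) = -52/3.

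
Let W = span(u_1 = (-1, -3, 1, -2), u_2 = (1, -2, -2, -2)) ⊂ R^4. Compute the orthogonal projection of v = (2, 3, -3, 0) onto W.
proj_W(v) = (162/73, 166/73, -226/73, 68/73)

Set up U = [u_1 | ... | u_2] ∈ R^(4×2). The projector onto W = col(U) is P = U (U^T U)^(-1) U^T.
Compute U^T U =
  [15, 7]
  [7, 13],
and U^T v = (-14, 2).
Solve U^T U · c = U^T v for the coefficients: c = (-98/73, 64/73). The projection is proj_W(v) = U c.
Check: (v - proj_W(v)) · u_1 = 0  (should be 0).
Check: (v - proj_W(v)) · u_2 = 0  (should be 0).
Result: proj_W(v) = (162/73, 166/73, -226/73, 68/73).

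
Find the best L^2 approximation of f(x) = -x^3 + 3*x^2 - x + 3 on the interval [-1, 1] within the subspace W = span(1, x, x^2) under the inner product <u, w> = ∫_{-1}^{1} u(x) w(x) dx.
g(x) = 3*x^2 - 8*x/5 + 3

The best approximation g ∈ W is the orthogonal projection of f onto W. Writing g = a_0 + a_1 x + a_2 x^2, the coefficients solve the normal equations G · a = b where
  G_{ij} = <φ_i, φ_j> and b_i = <f, φ_i>, with φ_0 = 1, φ_1 = x, φ_2 = x^2.
G =
  [2, 0, 2/3]
  [0, 2/3, 0]
  [2/3, 0, 2/5],
b = (8, -16/15, 16/5).
Solving gives a_0 = 3, a_1 = -8/5, a_2 = 3, so
  g(x) = 3*x^2 - 8*x/5 + 3.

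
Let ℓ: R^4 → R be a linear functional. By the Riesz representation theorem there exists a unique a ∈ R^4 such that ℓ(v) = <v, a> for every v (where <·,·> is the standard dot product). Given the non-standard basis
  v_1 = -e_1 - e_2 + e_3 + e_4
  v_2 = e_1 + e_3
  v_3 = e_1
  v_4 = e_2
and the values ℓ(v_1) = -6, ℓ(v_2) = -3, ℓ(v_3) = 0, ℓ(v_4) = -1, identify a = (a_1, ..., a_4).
a = (0, -1, -3, -4)

Write a = (a_1, ..., a_4) in the standard basis. For each basis vector v_i, ℓ(v_i) = <v_i, a> is a linear equation in the a_j's. Collect the n equations into a matrix system V a = ℓ, where row i of V is v_i (expressed in the standard basis). Since V is invertible (lower-triangular with 1s on the diagonal, up to permutation), solve by back-substitution:
  V =
[[-1, -1, 1, 1],
 [1, 0, 1, 0],
 [1, 0, 0, 0],
 [0, 1, 0, 0]]
  V a = (-6, -3, 0, -1)
Solving gives a = (0, -1, -3, -4).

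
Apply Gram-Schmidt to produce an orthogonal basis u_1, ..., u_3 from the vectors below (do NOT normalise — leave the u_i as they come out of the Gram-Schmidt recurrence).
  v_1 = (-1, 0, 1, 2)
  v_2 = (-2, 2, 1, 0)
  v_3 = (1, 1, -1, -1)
Orthogonal basis:
  u_1 = (-1, 0, 1, 2)
  u_2 = (-3/2, 2, 1/2, -1)
  u_3 = (8/15, 11/15, -2/5, 7/15)

Apply the Gram-Schmidt recurrence
  u_1 = v_1
  u_i = v_i − Σ_{j<i} ((v_i · u_j) / (u_j · u_j)) · u_j.

Step by step this gives:
  u_1 = (-1, 0, 1, 2)
  u_2 = (-3/2, 2, 1/2, -1)
  u_3 = (8/15, 11/15, -2/5, 7/15)

Orthogonality check:
  u_2 · u_1 = 0 (should be 0)
  u_3 · u_1 = 0 (should be 0)
  u_3 · u_2 = 0 (should be 0)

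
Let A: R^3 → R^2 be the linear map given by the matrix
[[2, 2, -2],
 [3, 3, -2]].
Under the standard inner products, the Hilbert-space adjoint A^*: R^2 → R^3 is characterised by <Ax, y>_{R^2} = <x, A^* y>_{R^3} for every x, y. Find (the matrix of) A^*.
A^* = A^T =
[[2, 3],
 [2, 3],
 [-2, -2]]

For real matrices with standard dot products, the defining identity <Ax, y> = <x, A^* y> gives (Ax)^T y = x^T (A^*) y, i.e. x^T A^T y = x^T (A^*) y. Since this holds for all x, y, we must have A^* = A^T. Therefore
A^* =
[[2, 3],
 [2, 3],
 [-2, -2]].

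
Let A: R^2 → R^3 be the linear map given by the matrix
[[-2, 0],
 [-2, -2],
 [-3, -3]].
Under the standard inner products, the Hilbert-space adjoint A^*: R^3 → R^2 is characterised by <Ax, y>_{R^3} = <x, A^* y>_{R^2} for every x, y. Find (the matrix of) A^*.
A^* = A^T =
[[-2, -2, -3],
 [0, -2, -3]]

For real matrices with standard dot products, the defining identity <Ax, y> = <x, A^* y> gives (Ax)^T y = x^T (A^*) y, i.e. x^T A^T y = x^T (A^*) y. Since this holds for all x, y, we must have A^* = A^T. Therefore
A^* =
[[-2, -2, -3],
 [0, -2, -3]].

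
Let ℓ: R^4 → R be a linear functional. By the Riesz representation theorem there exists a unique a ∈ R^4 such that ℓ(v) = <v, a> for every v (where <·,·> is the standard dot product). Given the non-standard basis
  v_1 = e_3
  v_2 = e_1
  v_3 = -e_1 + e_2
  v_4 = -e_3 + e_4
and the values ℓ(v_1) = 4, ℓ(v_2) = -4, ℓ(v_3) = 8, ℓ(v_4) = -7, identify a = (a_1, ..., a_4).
a = (-4, 4, 4, -3)

Write a = (a_1, ..., a_4) in the standard basis. For each basis vector v_i, ℓ(v_i) = <v_i, a> is a linear equation in the a_j's. Collect the n equations into a matrix system V a = ℓ, where row i of V is v_i (expressed in the standard basis). Since V is invertible (lower-triangular with 1s on the diagonal, up to permutation), solve by back-substitution:
  V =
[[0, 0, 1, 0],
 [1, 0, 0, 0],
 [-1, 1, 0, 0],
 [0, 0, -1, 1]]
  V a = (4, -4, 8, -7)
Solving gives a = (-4, 4, 4, -3).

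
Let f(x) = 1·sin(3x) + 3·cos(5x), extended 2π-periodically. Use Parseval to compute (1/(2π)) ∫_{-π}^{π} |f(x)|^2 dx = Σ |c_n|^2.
Σ |c_n|^2 = 5

Expand |f|^2 and use orthogonality of {sin(nx), cos(mx)} on [-π, π]:
  ∫_{-π}^{π} sin(nx)^2 dx = π, ∫ cos(mx)^2 dx = π, and cross terms integrate to 0.
So ∫_{-π}^{π} f(x)^2 dx = 1^2 · π + 3^2 · π = (1 + 9)π.
Divide by 2π: (1 + 9)/2 = 5.
By Parseval, this equals Σ |c_n|^2.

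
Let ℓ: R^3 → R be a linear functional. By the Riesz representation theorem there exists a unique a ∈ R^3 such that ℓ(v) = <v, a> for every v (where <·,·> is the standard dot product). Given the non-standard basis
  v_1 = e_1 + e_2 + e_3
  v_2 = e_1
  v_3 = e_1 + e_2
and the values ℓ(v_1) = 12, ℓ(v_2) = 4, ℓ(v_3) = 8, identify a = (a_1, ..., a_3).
a = (4, 4, 4)

Write a = (a_1, ..., a_3) in the standard basis. For each basis vector v_i, ℓ(v_i) = <v_i, a> is a linear equation in the a_j's. Collect the n equations into a matrix system V a = ℓ, where row i of V is v_i (expressed in the standard basis). Since V is invertible (lower-triangular with 1s on the diagonal, up to permutation), solve by back-substitution:
  V =
[[1, 1, 1],
 [1, 0, 0],
 [1, 1, 0]]
  V a = (12, 4, 8)
Solving gives a = (4, 4, 4).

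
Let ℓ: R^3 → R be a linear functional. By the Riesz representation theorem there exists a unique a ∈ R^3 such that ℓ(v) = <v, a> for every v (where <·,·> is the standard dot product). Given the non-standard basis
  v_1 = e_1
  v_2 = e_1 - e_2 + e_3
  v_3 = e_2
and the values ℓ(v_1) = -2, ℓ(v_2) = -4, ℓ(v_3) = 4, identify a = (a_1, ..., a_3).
a = (-2, 4, 2)

Write a = (a_1, ..., a_3) in the standard basis. For each basis vector v_i, ℓ(v_i) = <v_i, a> is a linear equation in the a_j's. Collect the n equations into a matrix system V a = ℓ, where row i of V is v_i (expressed in the standard basis). Since V is invertible (lower-triangular with 1s on the diagonal, up to permutation), solve by back-substitution:
  V =
[[1, 0, 0],
 [1, -1, 1],
 [0, 1, 0]]
  V a = (-2, -4, 4)
Solving gives a = (-2, 4, 2).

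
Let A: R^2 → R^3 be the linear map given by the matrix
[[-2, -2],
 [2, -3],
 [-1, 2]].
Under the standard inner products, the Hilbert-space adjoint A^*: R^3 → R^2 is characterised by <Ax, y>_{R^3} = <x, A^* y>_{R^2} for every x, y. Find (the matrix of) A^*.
A^* = A^T =
[[-2, 2, -1],
 [-2, -3, 2]]

For real matrices with standard dot products, the defining identity <Ax, y> = <x, A^* y> gives (Ax)^T y = x^T (A^*) y, i.e. x^T A^T y = x^T (A^*) y. Since this holds for all x, y, we must have A^* = A^T. Therefore
A^* =
[[-2, 2, -1],
 [-2, -3, 2]].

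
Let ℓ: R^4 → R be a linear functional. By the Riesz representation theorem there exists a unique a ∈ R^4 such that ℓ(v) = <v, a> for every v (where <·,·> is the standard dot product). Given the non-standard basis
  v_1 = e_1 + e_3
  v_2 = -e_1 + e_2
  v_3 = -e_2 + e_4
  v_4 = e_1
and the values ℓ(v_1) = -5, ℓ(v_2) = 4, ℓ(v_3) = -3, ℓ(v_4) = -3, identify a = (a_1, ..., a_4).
a = (-3, 1, -2, -2)

Write a = (a_1, ..., a_4) in the standard basis. For each basis vector v_i, ℓ(v_i) = <v_i, a> is a linear equation in the a_j's. Collect the n equations into a matrix system V a = ℓ, where row i of V is v_i (expressed in the standard basis). Since V is invertible (lower-triangular with 1s on the diagonal, up to permutation), solve by back-substitution:
  V =
[[1, 0, 1, 0],
 [-1, 1, 0, 0],
 [0, -1, 0, 1],
 [1, 0, 0, 0]]
  V a = (-5, 4, -3, -3)
Solving gives a = (-3, 1, -2, -2).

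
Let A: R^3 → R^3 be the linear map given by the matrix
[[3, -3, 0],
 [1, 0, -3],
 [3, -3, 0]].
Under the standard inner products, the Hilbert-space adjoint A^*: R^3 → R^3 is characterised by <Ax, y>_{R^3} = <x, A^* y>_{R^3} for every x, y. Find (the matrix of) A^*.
A^* = A^T =
[[3, 1, 3],
 [-3, 0, -3],
 [0, -3, 0]]

For real matrices with standard dot products, the defining identity <Ax, y> = <x, A^* y> gives (Ax)^T y = x^T (A^*) y, i.e. x^T A^T y = x^T (A^*) y. Since this holds for all x, y, we must have A^* = A^T. Therefore
A^* =
[[3, 1, 3],
 [-3, 0, -3],
 [0, -3, 0]].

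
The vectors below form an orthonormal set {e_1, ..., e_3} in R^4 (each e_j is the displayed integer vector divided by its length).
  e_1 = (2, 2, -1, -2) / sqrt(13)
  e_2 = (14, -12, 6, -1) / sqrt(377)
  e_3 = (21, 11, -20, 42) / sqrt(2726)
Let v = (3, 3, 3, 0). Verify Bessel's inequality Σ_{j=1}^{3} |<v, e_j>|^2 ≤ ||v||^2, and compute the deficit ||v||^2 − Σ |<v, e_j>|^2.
Σ |<v, e_j>|^2 = 387/47; ||v||^2 = 27; deficit = 882/47

Write each e_j = u_j / sqrt(<u_j, u_j>) where u_j is the displayed integer vector. Then <v, e_j> = <v, u_j> / sqrt(<u_j, u_j>), so |<v, e_j>|^2 = <v, u_j>^2 / <u_j, u_j>.
Coefficients: <v, e_1> = 9/sqrt(13), <v, e_2> = 24/sqrt(377), <v, e_3> = 36/sqrt(2726).
Square and sum: Σ |<v, e_j>|^2 = 387/47.
Compute ||v||^2 = v·v = 27.
Deficit = 27 − 387/47 = 882/47 ≥ 0, confirming Bessel's inequality. (The deficit equals ||v − Σ <v,e_j> e_j||^2, the squared distance from v to span{e_j}.)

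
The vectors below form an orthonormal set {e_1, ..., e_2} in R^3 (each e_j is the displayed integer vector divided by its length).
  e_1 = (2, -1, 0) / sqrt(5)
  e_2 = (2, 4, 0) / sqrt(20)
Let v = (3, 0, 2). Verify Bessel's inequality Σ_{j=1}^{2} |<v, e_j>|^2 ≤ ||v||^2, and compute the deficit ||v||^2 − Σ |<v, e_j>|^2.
Σ |<v, e_j>|^2 = 9; ||v||^2 = 13; deficit = 4

Write each e_j = u_j / sqrt(<u_j, u_j>) where u_j is the displayed integer vector. Then <v, e_j> = <v, u_j> / sqrt(<u_j, u_j>), so |<v, e_j>|^2 = <v, u_j>^2 / <u_j, u_j>.
Coefficients: <v, e_1> = 6/sqrt(5), <v, e_2> = 6/sqrt(20).
Square and sum: Σ |<v, e_j>|^2 = 9.
Compute ||v||^2 = v·v = 13.
Deficit = 13 − 9 = 4 ≥ 0, confirming Bessel's inequality. (The deficit equals ||v − Σ <v,e_j> e_j||^2, the squared distance from v to span{e_j}.)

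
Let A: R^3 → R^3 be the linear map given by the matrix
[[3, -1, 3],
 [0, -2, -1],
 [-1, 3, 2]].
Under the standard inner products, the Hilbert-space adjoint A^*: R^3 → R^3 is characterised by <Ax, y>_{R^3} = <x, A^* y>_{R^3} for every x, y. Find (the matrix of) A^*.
A^* = A^T =
[[3, 0, -1],
 [-1, -2, 3],
 [3, -1, 2]]

For real matrices with standard dot products, the defining identity <Ax, y> = <x, A^* y> gives (Ax)^T y = x^T (A^*) y, i.e. x^T A^T y = x^T (A^*) y. Since this holds for all x, y, we must have A^* = A^T. Therefore
A^* =
[[3, 0, -1],
 [-1, -2, 3],
 [3, -1, 2]].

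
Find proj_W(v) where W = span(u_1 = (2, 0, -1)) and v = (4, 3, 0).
proj_W(v) = (16/5, 0, -8/5)

Set up U = [u_1 | ... | u_1] ∈ R^(3×1). The projector onto W = col(U) is P = U (U^T U)^(-1) U^T.
Compute U^T U =
  [5],
and U^T v = (8).
Solve U^T U · c = U^T v for the coefficients: c = (8/5). The projection is proj_W(v) = U c.
Check: (v - proj_W(v)) · u_1 = 0  (should be 0).
Result: proj_W(v) = (16/5, 0, -8/5).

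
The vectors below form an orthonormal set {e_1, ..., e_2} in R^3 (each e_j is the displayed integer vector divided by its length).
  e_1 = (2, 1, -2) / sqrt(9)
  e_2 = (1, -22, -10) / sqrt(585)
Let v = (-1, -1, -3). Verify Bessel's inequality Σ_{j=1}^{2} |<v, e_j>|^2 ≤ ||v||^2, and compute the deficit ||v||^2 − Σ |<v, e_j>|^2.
Σ |<v, e_j>|^2 = 354/65; ||v||^2 = 11; deficit = 361/65

Write each e_j = u_j / sqrt(<u_j, u_j>) where u_j is the displayed integer vector. Then <v, e_j> = <v, u_j> / sqrt(<u_j, u_j>), so |<v, e_j>|^2 = <v, u_j>^2 / <u_j, u_j>.
Coefficients: <v, e_1> = 3/sqrt(9), <v, e_2> = 51/sqrt(585).
Square and sum: Σ |<v, e_j>|^2 = 354/65.
Compute ||v||^2 = v·v = 11.
Deficit = 11 − 354/65 = 361/65 ≥ 0, confirming Bessel's inequality. (The deficit equals ||v − Σ <v,e_j> e_j||^2, the squared distance from v to span{e_j}.)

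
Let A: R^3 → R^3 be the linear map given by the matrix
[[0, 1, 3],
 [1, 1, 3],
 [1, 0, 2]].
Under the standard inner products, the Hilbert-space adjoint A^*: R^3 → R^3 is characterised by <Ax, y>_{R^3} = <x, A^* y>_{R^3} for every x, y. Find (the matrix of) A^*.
A^* = A^T =
[[0, 1, 1],
 [1, 1, 0],
 [3, 3, 2]]

For real matrices with standard dot products, the defining identity <Ax, y> = <x, A^* y> gives (Ax)^T y = x^T (A^*) y, i.e. x^T A^T y = x^T (A^*) y. Since this holds for all x, y, we must have A^* = A^T. Therefore
A^* =
[[0, 1, 1],
 [1, 1, 0],
 [3, 3, 2]].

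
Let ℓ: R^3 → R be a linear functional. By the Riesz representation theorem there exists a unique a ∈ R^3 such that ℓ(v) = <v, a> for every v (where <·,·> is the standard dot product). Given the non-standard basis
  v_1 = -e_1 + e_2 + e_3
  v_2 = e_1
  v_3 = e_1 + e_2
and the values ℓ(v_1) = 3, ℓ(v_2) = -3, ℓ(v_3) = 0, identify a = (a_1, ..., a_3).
a = (-3, 3, -3)

Write a = (a_1, ..., a_3) in the standard basis. For each basis vector v_i, ℓ(v_i) = <v_i, a> is a linear equation in the a_j's. Collect the n equations into a matrix system V a = ℓ, where row i of V is v_i (expressed in the standard basis). Since V is invertible (lower-triangular with 1s on the diagonal, up to permutation), solve by back-substitution:
  V =
[[-1, 1, 1],
 [1, 0, 0],
 [1, 1, 0]]
  V a = (3, -3, 0)
Solving gives a = (-3, 3, -3).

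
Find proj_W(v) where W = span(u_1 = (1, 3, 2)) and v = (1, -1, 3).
proj_W(v) = (2/7, 6/7, 4/7)

Set up U = [u_1 | ... | u_1] ∈ R^(3×1). The projector onto W = col(U) is P = U (U^T U)^(-1) U^T.
Compute U^T U =
  [14],
and U^T v = (4).
Solve U^T U · c = U^T v for the coefficients: c = (2/7). The projection is proj_W(v) = U c.
Check: (v - proj_W(v)) · u_1 = 0  (should be 0).
Result: proj_W(v) = (2/7, 6/7, 4/7).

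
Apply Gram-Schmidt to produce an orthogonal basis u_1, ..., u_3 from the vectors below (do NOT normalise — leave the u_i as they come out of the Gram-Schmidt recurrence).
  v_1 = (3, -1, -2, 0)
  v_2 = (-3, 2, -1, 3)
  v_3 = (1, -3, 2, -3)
Orthogonal basis:
  u_1 = (3, -1, -2, 0)
  u_2 = (-15/14, 19/14, -16/7, 3)
  u_3 = (-143/241, -333/241, -48/241, 63/241)

Apply the Gram-Schmidt recurrence
  u_1 = v_1
  u_i = v_i − Σ_{j<i} ((v_i · u_j) / (u_j · u_j)) · u_j.

Step by step this gives:
  u_1 = (3, -1, -2, 0)
  u_2 = (-15/14, 19/14, -16/7, 3)
  u_3 = (-143/241, -333/241, -48/241, 63/241)

Orthogonality check:
  u_2 · u_1 = 0 (should be 0)
  u_3 · u_1 = 0 (should be 0)
  u_3 · u_2 = 0 (should be 0)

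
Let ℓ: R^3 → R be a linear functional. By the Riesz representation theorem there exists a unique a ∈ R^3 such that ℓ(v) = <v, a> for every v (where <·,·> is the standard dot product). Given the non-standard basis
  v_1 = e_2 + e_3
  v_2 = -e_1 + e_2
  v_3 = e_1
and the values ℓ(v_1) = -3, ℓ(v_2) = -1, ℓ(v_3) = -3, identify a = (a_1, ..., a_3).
a = (-3, -4, 1)

Write a = (a_1, ..., a_3) in the standard basis. For each basis vector v_i, ℓ(v_i) = <v_i, a> is a linear equation in the a_j's. Collect the n equations into a matrix system V a = ℓ, where row i of V is v_i (expressed in the standard basis). Since V is invertible (lower-triangular with 1s on the diagonal, up to permutation), solve by back-substitution:
  V =
[[0, 1, 1],
 [-1, 1, 0],
 [1, 0, 0]]
  V a = (-3, -1, -3)
Solving gives a = (-3, -4, 1).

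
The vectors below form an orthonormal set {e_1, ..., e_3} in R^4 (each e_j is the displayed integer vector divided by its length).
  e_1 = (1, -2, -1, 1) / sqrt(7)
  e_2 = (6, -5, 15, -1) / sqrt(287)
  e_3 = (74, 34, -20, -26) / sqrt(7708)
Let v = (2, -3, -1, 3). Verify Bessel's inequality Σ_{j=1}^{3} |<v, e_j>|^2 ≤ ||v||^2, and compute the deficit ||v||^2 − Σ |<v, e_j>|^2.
Σ |<v, e_j>|^2 = 981/47; ||v||^2 = 23; deficit = 100/47

Write each e_j = u_j / sqrt(<u_j, u_j>) where u_j is the displayed integer vector. Then <v, e_j> = <v, u_j> / sqrt(<u_j, u_j>), so |<v, e_j>|^2 = <v, u_j>^2 / <u_j, u_j>.
Coefficients: <v, e_1> = 12/sqrt(7), <v, e_2> = 9/sqrt(287), <v, e_3> = -12/sqrt(7708).
Square and sum: Σ |<v, e_j>|^2 = 981/47.
Compute ||v||^2 = v·v = 23.
Deficit = 23 − 981/47 = 100/47 ≥ 0, confirming Bessel's inequality. (The deficit equals ||v − Σ <v,e_j> e_j||^2, the squared distance from v to span{e_j}.)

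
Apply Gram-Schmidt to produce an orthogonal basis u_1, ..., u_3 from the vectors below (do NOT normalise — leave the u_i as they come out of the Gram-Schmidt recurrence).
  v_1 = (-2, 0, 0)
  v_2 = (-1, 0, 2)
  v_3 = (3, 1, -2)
Orthogonal basis:
  u_1 = (-2, 0, 0)
  u_2 = (0, 0, 2)
  u_3 = (0, 1, 0)

Apply the Gram-Schmidt recurrence
  u_1 = v_1
  u_i = v_i − Σ_{j<i} ((v_i · u_j) / (u_j · u_j)) · u_j.

Step by step this gives:
  u_1 = (-2, 0, 0)
  u_2 = (0, 0, 2)
  u_3 = (0, 1, 0)

Orthogonality check:
  u_2 · u_1 = 0 (should be 0)
  u_3 · u_1 = 0 (should be 0)
  u_3 · u_2 = 0 (should be 0)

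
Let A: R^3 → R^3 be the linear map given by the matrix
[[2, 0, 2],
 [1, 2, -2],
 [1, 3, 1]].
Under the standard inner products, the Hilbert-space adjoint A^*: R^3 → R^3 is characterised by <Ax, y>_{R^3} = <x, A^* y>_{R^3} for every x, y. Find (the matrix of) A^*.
A^* = A^T =
[[2, 1, 1],
 [0, 2, 3],
 [2, -2, 1]]

For real matrices with standard dot products, the defining identity <Ax, y> = <x, A^* y> gives (Ax)^T y = x^T (A^*) y, i.e. x^T A^T y = x^T (A^*) y. Since this holds for all x, y, we must have A^* = A^T. Therefore
A^* =
[[2, 1, 1],
 [0, 2, 3],
 [2, -2, 1]].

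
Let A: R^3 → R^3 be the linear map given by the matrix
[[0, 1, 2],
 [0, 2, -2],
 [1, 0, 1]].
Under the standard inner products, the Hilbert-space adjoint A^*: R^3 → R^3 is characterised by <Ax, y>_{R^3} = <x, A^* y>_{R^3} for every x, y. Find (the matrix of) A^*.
A^* = A^T =
[[0, 0, 1],
 [1, 2, 0],
 [2, -2, 1]]

For real matrices with standard dot products, the defining identity <Ax, y> = <x, A^* y> gives (Ax)^T y = x^T (A^*) y, i.e. x^T A^T y = x^T (A^*) y. Since this holds for all x, y, we must have A^* = A^T. Therefore
A^* =
[[0, 0, 1],
 [1, 2, 0],
 [2, -2, 1]].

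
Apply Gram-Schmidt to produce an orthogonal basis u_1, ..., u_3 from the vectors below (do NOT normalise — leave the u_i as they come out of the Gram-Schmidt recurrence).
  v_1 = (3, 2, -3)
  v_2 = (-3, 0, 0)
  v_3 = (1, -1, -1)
Orthogonal basis:
  u_1 = (3, 2, -3)
  u_2 = (-39/22, 9/11, -27/22)
  u_3 = (0, -15/13, -10/13)

Apply the Gram-Schmidt recurrence
  u_1 = v_1
  u_i = v_i − Σ_{j<i} ((v_i · u_j) / (u_j · u_j)) · u_j.

Step by step this gives:
  u_1 = (3, 2, -3)
  u_2 = (-39/22, 9/11, -27/22)
  u_3 = (0, -15/13, -10/13)

Orthogonality check:
  u_2 · u_1 = 0 (should be 0)
  u_3 · u_1 = 0 (should be 0)
  u_3 · u_2 = 0 (should be 0)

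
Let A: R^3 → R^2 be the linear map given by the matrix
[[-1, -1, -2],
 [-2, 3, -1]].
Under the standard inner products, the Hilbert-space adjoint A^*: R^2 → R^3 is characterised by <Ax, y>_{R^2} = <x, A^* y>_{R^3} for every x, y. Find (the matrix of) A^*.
A^* = A^T =
[[-1, -2],
 [-1, 3],
 [-2, -1]]

For real matrices with standard dot products, the defining identity <Ax, y> = <x, A^* y> gives (Ax)^T y = x^T (A^*) y, i.e. x^T A^T y = x^T (A^*) y. Since this holds for all x, y, we must have A^* = A^T. Therefore
A^* =
[[-1, -2],
 [-1, 3],
 [-2, -1]].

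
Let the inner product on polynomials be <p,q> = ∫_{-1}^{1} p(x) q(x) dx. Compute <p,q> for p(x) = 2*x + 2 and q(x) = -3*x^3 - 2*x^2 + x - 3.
<p,q> = -236/15

Expand the product: p(x)·q(x) = -6*x^4 - 10*x^3 - 2*x^2 - 4*x - 6.
∫_{-1}^{1} of each monomial x^k gives [2/(k+1) if k even, 0 if k odd]. Integrating term-by-term (or equivalently evaluating the antiderivative F(x) = -6*x^5/5 - 5*x^4/2 - 2*x^3/3 - 2*x^2 - 6*x at the endpoints):
  F(1) − F(−1) = -371/30 − (101/30) = -236/15.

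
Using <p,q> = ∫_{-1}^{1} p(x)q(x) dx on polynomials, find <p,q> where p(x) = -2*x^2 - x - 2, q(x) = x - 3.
<p,q> = 46/3

Expand the product: p(x)·q(x) = -2*x^3 + 5*x^2 + x + 6.
∫_{-1}^{1} of each monomial x^k gives [2/(k+1) if k even, 0 if k odd]. Integrating term-by-term (or equivalently evaluating the antiderivative F(x) = -x^4/2 + 5*x^3/3 + x^2/2 + 6*x at the endpoints):
  F(1) − F(−1) = 23/3 − (-23/3) = 46/3.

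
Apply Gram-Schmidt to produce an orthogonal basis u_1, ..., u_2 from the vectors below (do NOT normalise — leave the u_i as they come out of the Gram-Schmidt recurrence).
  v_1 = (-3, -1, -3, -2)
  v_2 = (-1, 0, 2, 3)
Orthogonal basis:
  u_1 = (-3, -1, -3, -2)
  u_2 = (-50/23, -9/23, 19/23, 51/23)

Apply the Gram-Schmidt recurrence
  u_1 = v_1
  u_i = v_i − Σ_{j<i} ((v_i · u_j) / (u_j · u_j)) · u_j.

Step by step this gives:
  u_1 = (-3, -1, -3, -2)
  u_2 = (-50/23, -9/23, 19/23, 51/23)

Orthogonality check:
  u_2 · u_1 = 0 (should be 0)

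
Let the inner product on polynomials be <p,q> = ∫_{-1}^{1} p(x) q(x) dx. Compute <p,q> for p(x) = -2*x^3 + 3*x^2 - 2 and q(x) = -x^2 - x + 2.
<p,q> = -46/15

Expand the product: p(x)·q(x) = 2*x^5 - x^4 - 7*x^3 + 8*x^2 + 2*x - 4.
∫_{-1}^{1} of each monomial x^k gives [2/(k+1) if k even, 0 if k odd]. Integrating term-by-term (or equivalently evaluating the antiderivative F(x) = x^6/3 - x^5/5 - 7*x^4/4 + 8*x^3/3 + x^2 - 4*x at the endpoints):
  F(1) − F(−1) = -39/20 − (67/60) = -46/15.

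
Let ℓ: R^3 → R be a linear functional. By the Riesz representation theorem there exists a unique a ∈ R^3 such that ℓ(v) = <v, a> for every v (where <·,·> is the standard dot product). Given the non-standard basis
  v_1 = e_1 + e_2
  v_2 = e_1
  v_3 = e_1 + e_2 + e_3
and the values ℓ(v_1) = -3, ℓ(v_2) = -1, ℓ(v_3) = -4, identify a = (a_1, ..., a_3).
a = (-1, -2, -1)

Write a = (a_1, ..., a_3) in the standard basis. For each basis vector v_i, ℓ(v_i) = <v_i, a> is a linear equation in the a_j's. Collect the n equations into a matrix system V a = ℓ, where row i of V is v_i (expressed in the standard basis). Since V is invertible (lower-triangular with 1s on the diagonal, up to permutation), solve by back-substitution:
  V =
[[1, 1, 0],
 [1, 0, 0],
 [1, 1, 1]]
  V a = (-3, -1, -4)
Solving gives a = (-1, -2, -1).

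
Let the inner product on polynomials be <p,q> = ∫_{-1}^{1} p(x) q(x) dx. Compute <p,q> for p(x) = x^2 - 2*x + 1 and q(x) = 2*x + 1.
<p,q> = 0

Expand the product: p(x)·q(x) = 2*x^3 - 3*x^2 + 1.
∫_{-1}^{1} of each monomial x^k gives [2/(k+1) if k even, 0 if k odd]. Integrating term-by-term (or equivalently evaluating the antiderivative F(x) = x^4/2 - x^3 + x at the endpoints):
  F(1) − F(−1) = 1/2 − (1/2) = 0.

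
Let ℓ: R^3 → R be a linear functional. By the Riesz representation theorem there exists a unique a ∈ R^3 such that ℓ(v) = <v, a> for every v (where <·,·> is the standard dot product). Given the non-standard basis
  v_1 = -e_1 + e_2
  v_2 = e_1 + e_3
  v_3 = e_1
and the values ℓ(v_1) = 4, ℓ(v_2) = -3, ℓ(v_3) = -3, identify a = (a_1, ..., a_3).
a = (-3, 1, 0)

Write a = (a_1, ..., a_3) in the standard basis. For each basis vector v_i, ℓ(v_i) = <v_i, a> is a linear equation in the a_j's. Collect the n equations into a matrix system V a = ℓ, where row i of V is v_i (expressed in the standard basis). Since V is invertible (lower-triangular with 1s on the diagonal, up to permutation), solve by back-substitution:
  V =
[[-1, 1, 0],
 [1, 0, 1],
 [1, 0, 0]]
  V a = (4, -3, -3)
Solving gives a = (-3, 1, 0).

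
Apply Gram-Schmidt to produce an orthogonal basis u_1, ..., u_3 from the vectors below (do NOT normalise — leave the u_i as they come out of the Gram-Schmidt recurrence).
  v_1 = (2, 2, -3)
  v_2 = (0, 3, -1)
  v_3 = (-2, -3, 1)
Orthogonal basis:
  u_1 = (2, 2, -3)
  u_2 = (-18/17, 33/17, 10/17)
  u_3 = (-98/89, -28/89, -84/89)

Apply the Gram-Schmidt recurrence
  u_1 = v_1
  u_i = v_i − Σ_{j<i} ((v_i · u_j) / (u_j · u_j)) · u_j.

Step by step this gives:
  u_1 = (2, 2, -3)
  u_2 = (-18/17, 33/17, 10/17)
  u_3 = (-98/89, -28/89, -84/89)

Orthogonality check:
  u_2 · u_1 = 0 (should be 0)
  u_3 · u_1 = 0 (should be 0)
  u_3 · u_2 = 0 (should be 0)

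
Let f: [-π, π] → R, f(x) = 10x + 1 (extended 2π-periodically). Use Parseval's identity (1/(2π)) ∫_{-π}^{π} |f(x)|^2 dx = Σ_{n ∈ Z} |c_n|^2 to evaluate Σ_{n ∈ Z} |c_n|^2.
Σ |c_n|^2 = 100π^2/3 + 1

Expand and integrate term by term over [-π, π]:
  ∫ (10x)^2 dx = 100·(2π^3/3); ∫ 2·10·(1)·x dx = 0 (odd integrand); ∫ 1^2 dx = 1·2π.
So (1/(2π)) ∫_{-π}^{π} (10x + 1)^2 dx = 100π^2/3 + 1 = 100π^2/3 + 1.
Parseval ⇒ Σ |c_n|^2 = 100π^2/3 + 1.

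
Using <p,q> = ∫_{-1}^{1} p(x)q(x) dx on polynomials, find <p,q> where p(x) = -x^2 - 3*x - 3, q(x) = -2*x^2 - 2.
<p,q> = 272/15

Expand the product: p(x)·q(x) = 2*x^4 + 6*x^3 + 8*x^2 + 6*x + 6.
∫_{-1}^{1} of each monomial x^k gives [2/(k+1) if k even, 0 if k odd]. Integrating term-by-term (or equivalently evaluating the antiderivative F(x) = 2*x^5/5 + 3*x^4/2 + 8*x^3/3 + 3*x^2 + 6*x at the endpoints):
  F(1) − F(−1) = 407/30 − (-137/30) = 272/15.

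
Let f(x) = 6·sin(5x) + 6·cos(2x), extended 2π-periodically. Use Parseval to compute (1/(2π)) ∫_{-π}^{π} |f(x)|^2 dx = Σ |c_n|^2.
Σ |c_n|^2 = 36

Expand |f|^2 and use orthogonality of {sin(nx), cos(mx)} on [-π, π]:
  ∫_{-π}^{π} sin(nx)^2 dx = π, ∫ cos(mx)^2 dx = π, and cross terms integrate to 0.
So ∫_{-π}^{π} f(x)^2 dx = 6^2 · π + 6^2 · π = (36 + 36)π.
Divide by 2π: (36 + 36)/2 = 36.
By Parseval, this equals Σ |c_n|^2.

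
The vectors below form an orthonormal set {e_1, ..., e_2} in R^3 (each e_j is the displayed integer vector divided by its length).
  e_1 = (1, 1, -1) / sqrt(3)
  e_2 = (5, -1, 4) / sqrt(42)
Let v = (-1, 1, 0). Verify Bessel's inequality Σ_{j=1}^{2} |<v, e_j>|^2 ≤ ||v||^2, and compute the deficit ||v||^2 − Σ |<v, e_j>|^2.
Σ |<v, e_j>|^2 = 6/7; ||v||^2 = 2; deficit = 8/7

Write each e_j = u_j / sqrt(<u_j, u_j>) where u_j is the displayed integer vector. Then <v, e_j> = <v, u_j> / sqrt(<u_j, u_j>), so |<v, e_j>|^2 = <v, u_j>^2 / <u_j, u_j>.
Coefficients: <v, e_1> = 0/sqrt(3), <v, e_2> = -6/sqrt(42).
Square and sum: Σ |<v, e_j>|^2 = 6/7.
Compute ||v||^2 = v·v = 2.
Deficit = 2 − 6/7 = 8/7 ≥ 0, confirming Bessel's inequality. (The deficit equals ||v − Σ <v,e_j> e_j||^2, the squared distance from v to span{e_j}.)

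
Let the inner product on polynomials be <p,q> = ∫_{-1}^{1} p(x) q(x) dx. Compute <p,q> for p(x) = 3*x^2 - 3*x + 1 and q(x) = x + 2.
<p,q> = 6

Expand the product: p(x)·q(x) = 3*x^3 + 3*x^2 - 5*x + 2.
∫_{-1}^{1} of each monomial x^k gives [2/(k+1) if k even, 0 if k odd]. Integrating term-by-term (or equivalently evaluating the antiderivative F(x) = 3*x^4/4 + x^3 - 5*x^2/2 + 2*x at the endpoints):
  F(1) − F(−1) = 5/4 − (-19/4) = 6.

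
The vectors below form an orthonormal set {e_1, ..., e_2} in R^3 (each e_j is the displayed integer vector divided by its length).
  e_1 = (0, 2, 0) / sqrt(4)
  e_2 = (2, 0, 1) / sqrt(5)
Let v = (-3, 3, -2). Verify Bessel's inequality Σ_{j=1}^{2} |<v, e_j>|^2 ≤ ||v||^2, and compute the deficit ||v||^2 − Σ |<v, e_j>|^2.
Σ |<v, e_j>|^2 = 109/5; ||v||^2 = 22; deficit = 1/5

Write each e_j = u_j / sqrt(<u_j, u_j>) where u_j is the displayed integer vector. Then <v, e_j> = <v, u_j> / sqrt(<u_j, u_j>), so |<v, e_j>|^2 = <v, u_j>^2 / <u_j, u_j>.
Coefficients: <v, e_1> = 6/sqrt(4), <v, e_2> = -8/sqrt(5).
Square and sum: Σ |<v, e_j>|^2 = 109/5.
Compute ||v||^2 = v·v = 22.
Deficit = 22 − 109/5 = 1/5 ≥ 0, confirming Bessel's inequality. (The deficit equals ||v − Σ <v,e_j> e_j||^2, the squared distance from v to span{e_j}.)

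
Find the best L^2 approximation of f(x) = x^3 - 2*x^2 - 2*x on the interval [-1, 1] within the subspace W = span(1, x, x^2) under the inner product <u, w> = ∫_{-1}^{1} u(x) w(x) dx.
g(x) = -2*x^2 - 7*x/5

The best approximation g ∈ W is the orthogonal projection of f onto W. Writing g = a_0 + a_1 x + a_2 x^2, the coefficients solve the normal equations G · a = b where
  G_{ij} = <φ_i, φ_j> and b_i = <f, φ_i>, with φ_0 = 1, φ_1 = x, φ_2 = x^2.
G =
  [2, 0, 2/3]
  [0, 2/3, 0]
  [2/3, 0, 2/5],
b = (-4/3, -14/15, -4/5).
Solving gives a_0 = 0, a_1 = -7/5, a_2 = -2, so
  g(x) = -2*x^2 - 7*x/5.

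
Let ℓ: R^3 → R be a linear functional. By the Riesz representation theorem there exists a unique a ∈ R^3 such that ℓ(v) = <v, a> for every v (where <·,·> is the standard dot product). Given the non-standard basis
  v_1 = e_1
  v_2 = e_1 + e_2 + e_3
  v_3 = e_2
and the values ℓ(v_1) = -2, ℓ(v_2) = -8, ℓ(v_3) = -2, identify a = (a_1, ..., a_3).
a = (-2, -2, -4)

Write a = (a_1, ..., a_3) in the standard basis. For each basis vector v_i, ℓ(v_i) = <v_i, a> is a linear equation in the a_j's. Collect the n equations into a matrix system V a = ℓ, where row i of V is v_i (expressed in the standard basis). Since V is invertible (lower-triangular with 1s on the diagonal, up to permutation), solve by back-substitution:
  V =
[[1, 0, 0],
 [1, 1, 1],
 [0, 1, 0]]
  V a = (-2, -8, -2)
Solving gives a = (-2, -2, -4).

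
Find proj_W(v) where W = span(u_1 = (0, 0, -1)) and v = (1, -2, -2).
proj_W(v) = (0, 0, -2)

Set up U = [u_1 | ... | u_1] ∈ R^(3×1). The projector onto W = col(U) is P = U (U^T U)^(-1) U^T.
Compute U^T U =
  [1],
and U^T v = (2).
Solve U^T U · c = U^T v for the coefficients: c = (2). The projection is proj_W(v) = U c.
Check: (v - proj_W(v)) · u_1 = 0  (should be 0).
Result: proj_W(v) = (0, 0, -2).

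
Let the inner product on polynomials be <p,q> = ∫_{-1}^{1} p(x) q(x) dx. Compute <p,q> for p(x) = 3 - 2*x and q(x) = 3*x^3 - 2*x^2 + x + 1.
<p,q> = -26/15

Expand the product: p(x)·q(x) = -6*x^4 + 13*x^3 - 8*x^2 + x + 3.
∫_{-1}^{1} of each monomial x^k gives [2/(k+1) if k even, 0 if k odd]. Integrating term-by-term (or equivalently evaluating the antiderivative F(x) = -6*x^5/5 + 13*x^4/4 - 8*x^3/3 + x^2/2 + 3*x at the endpoints):
  F(1) − F(−1) = 173/60 − (277/60) = -26/15.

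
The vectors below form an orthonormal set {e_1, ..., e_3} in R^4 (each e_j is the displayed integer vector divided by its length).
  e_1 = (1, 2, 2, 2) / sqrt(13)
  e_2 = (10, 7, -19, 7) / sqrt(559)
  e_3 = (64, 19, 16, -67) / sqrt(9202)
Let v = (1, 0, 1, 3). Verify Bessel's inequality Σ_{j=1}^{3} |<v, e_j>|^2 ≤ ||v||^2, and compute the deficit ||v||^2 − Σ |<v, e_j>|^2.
Σ |<v, e_j>|^2 = 1729/214; ||v||^2 = 11; deficit = 625/214

Write each e_j = u_j / sqrt(<u_j, u_j>) where u_j is the displayed integer vector. Then <v, e_j> = <v, u_j> / sqrt(<u_j, u_j>), so |<v, e_j>|^2 = <v, u_j>^2 / <u_j, u_j>.
Coefficients: <v, e_1> = 9/sqrt(13), <v, e_2> = 12/sqrt(559), <v, e_3> = -121/sqrt(9202).
Square and sum: Σ |<v, e_j>|^2 = 1729/214.
Compute ||v||^2 = v·v = 11.
Deficit = 11 − 1729/214 = 625/214 ≥ 0, confirming Bessel's inequality. (The deficit equals ||v − Σ <v,e_j> e_j||^2, the squared distance from v to span{e_j}.)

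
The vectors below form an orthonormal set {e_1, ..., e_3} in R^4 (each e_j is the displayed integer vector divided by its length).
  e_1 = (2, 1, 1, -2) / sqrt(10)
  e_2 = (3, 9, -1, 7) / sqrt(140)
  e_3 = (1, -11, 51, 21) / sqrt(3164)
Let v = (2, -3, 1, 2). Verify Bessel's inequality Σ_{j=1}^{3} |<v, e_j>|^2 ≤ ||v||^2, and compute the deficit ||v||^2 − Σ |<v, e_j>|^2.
Σ |<v, e_j>|^2 = 682/113; ||v||^2 = 18; deficit = 1352/113

Write each e_j = u_j / sqrt(<u_j, u_j>) where u_j is the displayed integer vector. Then <v, e_j> = <v, u_j> / sqrt(<u_j, u_j>), so |<v, e_j>|^2 = <v, u_j>^2 / <u_j, u_j>.
Coefficients: <v, e_1> = -2/sqrt(10), <v, e_2> = -8/sqrt(140), <v, e_3> = 128/sqrt(3164).
Square and sum: Σ |<v, e_j>|^2 = 682/113.
Compute ||v||^2 = v·v = 18.
Deficit = 18 − 682/113 = 1352/113 ≥ 0, confirming Bessel's inequality. (The deficit equals ||v − Σ <v,e_j> e_j||^2, the squared distance from v to span{e_j}.)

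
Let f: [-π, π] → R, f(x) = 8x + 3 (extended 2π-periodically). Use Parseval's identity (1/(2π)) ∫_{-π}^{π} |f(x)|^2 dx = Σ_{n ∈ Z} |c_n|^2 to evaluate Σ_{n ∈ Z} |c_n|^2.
Σ |c_n|^2 = 64π^2/3 + 9

Expand and integrate term by term over [-π, π]:
  ∫ (8x)^2 dx = 64·(2π^3/3); ∫ 2·8·(3)·x dx = 0 (odd integrand); ∫ 3^2 dx = 9·2π.
So (1/(2π)) ∫_{-π}^{π} (8x + 3)^2 dx = 64π^2/3 + 9 = 64π^2/3 + 9.
Parseval ⇒ Σ |c_n|^2 = 64π^2/3 + 9.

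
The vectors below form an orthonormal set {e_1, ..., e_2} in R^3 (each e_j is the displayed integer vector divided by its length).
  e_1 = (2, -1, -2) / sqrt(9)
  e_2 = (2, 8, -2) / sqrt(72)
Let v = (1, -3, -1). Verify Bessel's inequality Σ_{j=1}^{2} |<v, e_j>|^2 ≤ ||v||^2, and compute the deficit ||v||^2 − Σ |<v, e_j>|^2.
Σ |<v, e_j>|^2 = 11; ||v||^2 = 11; deficit = 0

Write each e_j = u_j / sqrt(<u_j, u_j>) where u_j is the displayed integer vector. Then <v, e_j> = <v, u_j> / sqrt(<u_j, u_j>), so |<v, e_j>|^2 = <v, u_j>^2 / <u_j, u_j>.
Coefficients: <v, e_1> = 7/sqrt(9), <v, e_2> = -20/sqrt(72).
Square and sum: Σ |<v, e_j>|^2 = 11.
Compute ||v||^2 = v·v = 11.
Deficit = 11 − 11 = 0 ≥ 0, confirming Bessel's inequality. (The deficit equals ||v − Σ <v,e_j> e_j||^2, the squared distance from v to span{e_j}.)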